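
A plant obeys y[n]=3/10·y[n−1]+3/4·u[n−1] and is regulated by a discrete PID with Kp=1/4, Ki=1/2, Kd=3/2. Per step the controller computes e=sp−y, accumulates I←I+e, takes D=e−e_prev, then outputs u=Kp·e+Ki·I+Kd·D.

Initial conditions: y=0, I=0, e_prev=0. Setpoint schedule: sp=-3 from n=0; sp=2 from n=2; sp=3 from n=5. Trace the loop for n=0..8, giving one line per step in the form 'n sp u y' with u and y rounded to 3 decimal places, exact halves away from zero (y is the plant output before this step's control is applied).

0 -3 -6.750 0.000
1 -3 7.641 -5.063
2 2 -8.539 4.212
3 2 17.809 -5.141
4 2 -30.799 11.815
5 3 62.558 -19.555
6 3 -111.084 41.052
7 3 212.912 -70.997
8 3 -389.274 138.385

(exact arithmetic carried between steps; '≈' marks a value shown rounded to 6 d.p. or computed from one; I and e_prev carry over from the previous line; the table rounds u and y to 3 d.p., halves away from zero)
n=0: y=0, sp=-3, e=sp−y=-3; I=-3, D=e−e_prev=-3; u=1/4·(-3)+1/2·(-3)+3/2·(-3)=-6.75; next y=3/10·0+3/4·(-6.75)=-5.0625
n=1: y=-5.0625, sp=-3, e=sp−y=2.0625; I=-0.9375, D=e−e_prev=5.0625; u=1/4·2.0625+1/2·(-0.9375)+3/2·5.0625=7.640625; next y=3/10·(-5.0625)+3/4·7.640625≈4.211719
n=2: y≈4.211719, sp=2, e=sp−y≈-2.211719; I≈-3.149219, D=e−e_prev≈-4.274219; u=1/4·(-2.211719)+1/2·(-3.149219)+3/2·(-4.274219)≈-8.538867; next y=3/10·4.211719+3/4·(-8.538867)≈-5.140635
n=3: y≈-5.140635, sp=2, e=sp−y≈7.140635; I≈3.991416, D=e−e_prev≈9.352354; u=1/4·7.140635+1/2·3.991416+3/2·9.352354≈17.809397; next y=3/10·(-5.140635)+3/4·17.809397≈11.814857
n=4: y≈11.814857, sp=2, e=sp−y≈-9.814857; I≈-5.823441, D=e−e_prev≈-16.955492; u=1/4·(-9.814857)+1/2·(-5.823441)+3/2·(-16.955492)≈-30.798673; next y=3/10·11.814857+3/4·(-30.798673)≈-19.554548
n=5: y≈-19.554548, sp=3, e=sp−y≈22.554548; I≈16.731106, D=e−e_prev≈32.369405; u=1/4·22.554548+1/2·16.731106+3/2·32.369405≈62.558297; next y=3/10·(-19.554548)+3/4·62.558297≈41.052359
n=6: y≈41.052359, sp=3, e=sp−y≈-38.052359; I≈-21.321252, D=e−e_prev≈-60.606906; u=1/4·(-38.052359)+1/2·(-21.321252)+3/2·(-60.606906)≈-111.084076; next y=3/10·41.052359+3/4·(-111.084076)≈-70.997349
n=7: y≈-70.997349, sp=3, e=sp−y≈73.997349; I≈52.676097, D=e−e_prev≈112.049708; u=1/4·73.997349+1/2·52.676097+3/2·112.049708≈212.911947; next y=3/10·(-70.997349)+3/4·212.911947≈138.384756
n=8: y≈138.384756, sp=3, e=sp−y≈-135.384756; I≈-82.708659, D=e−e_prev≈-209.382105; u=1/4·(-135.384756)+1/2·(-82.708659)+3/2·(-209.382105)≈-389.273676; next y=3/10·138.384756+3/4·(-389.273676)≈-250.439830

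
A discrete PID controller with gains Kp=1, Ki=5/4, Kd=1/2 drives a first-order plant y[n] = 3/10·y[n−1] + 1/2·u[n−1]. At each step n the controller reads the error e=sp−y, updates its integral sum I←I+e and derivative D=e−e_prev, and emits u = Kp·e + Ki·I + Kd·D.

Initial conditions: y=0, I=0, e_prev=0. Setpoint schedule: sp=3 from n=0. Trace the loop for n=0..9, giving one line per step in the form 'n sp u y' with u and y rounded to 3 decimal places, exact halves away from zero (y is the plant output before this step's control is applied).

(exact arithmetic carried between steps; '≈' marks a value shown rounded to 6 d.p. or computed from one; I and e_prev carry over from the previous line; the table rounds u and y to 3 d.p., halves away from zero)
n=0: y=0, sp=3, e=sp−y=3; I=3, D=e−e_prev=3; u=1·3+5/4·3+1/2·3=8.25; next y=3/10·0+1/2·8.25=4.125
n=1: y=4.125, sp=3, e=sp−y=-1.125; I=1.875, D=e−e_prev=-4.125; u=1·(-1.125)+5/4·1.875+1/2·(-4.125)=-0.84375; next y=3/10·4.125+1/2·(-0.84375)=0.815625
n=2: y=0.815625, sp=3, e=sp−y=2.184375; I=4.059375, D=e−e_prev=3.309375; u=1·2.184375+5/4·4.059375+1/2·3.309375≈8.913281; next y=3/10·0.815625+1/2·8.913281≈4.701328
n=3: y≈4.701328, sp=3, e=sp−y≈-1.701328; I≈2.358047, D=e−e_prev≈-3.885703; u=1·(-1.701328)+5/4·2.358047+1/2·(-3.885703)≈-0.696621; next y=3/10·4.701328+1/2·(-0.696621)≈1.062088
n=4: y≈1.062088, sp=3, e=sp−y≈1.937912; I≈4.295959, D=e−e_prev≈3.639240; u=1·1.937912+5/4·4.295959+1/2·3.639240≈9.127481; next y=3/10·1.062088+1/2·9.127481≈4.882367
n=5: y≈4.882367, sp=3, e=sp−y≈-1.882367; I≈2.413592, D=e−e_prev≈-3.820279; u=1·(-1.882367)+5/4·2.413592+1/2·(-3.820279)≈-0.775516; next y=3/10·4.882367+1/2·(-0.775516)≈1.076952
n=6: y≈1.076952, sp=3, e=sp−y≈1.923048; I≈4.336640, D=e−e_prev≈3.805415; u=1·1.923048+5/4·4.336640+1/2·3.805415≈9.246556; next y=3/10·1.076952+1/2·9.246556≈4.946363
n=7: y≈4.946363, sp=3, e=sp−y≈-1.946363; I≈2.390277, D=e−e_prev≈-3.869411; u=1·(-1.946363)+5/4·2.390277+1/2·(-3.869411)≈-0.893223; next y=3/10·4.946363+1/2·(-0.893223)≈1.037297
n=8: y≈1.037297, sp=3, e=sp−y≈1.962703; I≈4.352979, D=e−e_prev≈3.909066; u=1·1.962703+5/4·4.352979+1/2·3.909066≈9.358460; next y=3/10·1.037297+1/2·9.358460≈4.990419
n=9: y≈4.990419, sp=3, e=sp−y≈-1.990419; I≈2.362560, D=e−e_prev≈-3.953122; u=1·(-1.990419)+5/4·2.362560+1/2·(-3.953122)≈-1.013780; next y=3/10·4.990419+1/2·(-1.013780)≈0.990236

0 3 8.250 0.000
1 3 -0.844 4.125
2 3 8.913 0.816
3 3 -0.697 4.701
4 3 9.127 1.062
5 3 -0.776 4.882
6 3 9.247 1.077
7 3 -0.893 4.946
8 3 9.358 1.037
9 3 -1.014 4.990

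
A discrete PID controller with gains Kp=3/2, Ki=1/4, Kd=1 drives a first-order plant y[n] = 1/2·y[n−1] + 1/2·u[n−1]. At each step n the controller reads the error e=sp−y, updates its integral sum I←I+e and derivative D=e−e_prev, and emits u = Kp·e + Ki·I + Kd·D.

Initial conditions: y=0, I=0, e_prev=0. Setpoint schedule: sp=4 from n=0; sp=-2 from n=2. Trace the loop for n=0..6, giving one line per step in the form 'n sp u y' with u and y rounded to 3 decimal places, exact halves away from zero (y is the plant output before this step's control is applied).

0 4 11.000 0.000
1 4 -7.125 5.500
2 -2 -1.141 -0.813
3 -2 -1.299 -0.977
4 -2 -1.276 -1.138
5 -2 -1.463 -1.207
6 -2 -1.378 -1.335

(exact arithmetic carried between steps; '≈' marks a value shown rounded to 6 d.p. or computed from one; I and e_prev carry over from the previous line; the table rounds u and y to 3 d.p., halves away from zero)
n=0: y=0, sp=4, e=sp−y=4; I=4, D=e−e_prev=4; u=3/2·4+1/4·4+1·4=11; next y=1/2·0+1/2·11=5.5
n=1: y=5.5, sp=4, e=sp−y=-1.5; I=2.5, D=e−e_prev=-5.5; u=3/2·(-1.5)+1/4·2.5+1·(-5.5)=-7.125; next y=1/2·5.5+1/2·(-7.125)=-0.8125
n=2: y=-0.8125, sp=-2, e=sp−y=-1.1875; I=1.3125, D=e−e_prev=0.3125; u=3/2·(-1.1875)+1/4·1.3125+1·0.3125=-1.140625; next y=1/2·(-0.8125)+1/2·(-1.140625)≈-0.976563
n=3: y≈-0.976563, sp=-2, e=sp−y≈-1.023438; I≈0.289063, D=e−e_prev≈0.164063; u=3/2·(-1.023438)+1/4·0.289063+1·0.164063≈-1.298828; next y=1/2·(-0.976563)+1/2·(-1.298828)≈-1.137695
n=4: y≈-1.137695, sp=-2, e=sp−y≈-0.862305; I≈-0.573242, D=e−e_prev≈0.161133; u=3/2·(-0.862305)+1/4·(-0.573242)+1·0.161133≈-1.275635; next y=1/2·(-1.137695)+1/2·(-1.275635)≈-1.206665
n=5: y≈-1.206665, sp=-2, e=sp−y≈-0.793335; I≈-1.366577, D=e−e_prev≈0.068970; u=3/2·(-0.793335)+1/4·(-1.366577)+1·0.068970≈-1.462677; next y=1/2·(-1.206665)+1/2·(-1.462677)≈-1.334671
n=6: y≈-1.334671, sp=-2, e=sp−y≈-0.665329; I≈-2.031906, D=e−e_prev≈0.128006; u=3/2·(-0.665329)+1/4·(-2.031906)+1·0.128006≈-1.377964; next y=1/2·(-1.334671)+1/2·(-1.377964)≈-1.356318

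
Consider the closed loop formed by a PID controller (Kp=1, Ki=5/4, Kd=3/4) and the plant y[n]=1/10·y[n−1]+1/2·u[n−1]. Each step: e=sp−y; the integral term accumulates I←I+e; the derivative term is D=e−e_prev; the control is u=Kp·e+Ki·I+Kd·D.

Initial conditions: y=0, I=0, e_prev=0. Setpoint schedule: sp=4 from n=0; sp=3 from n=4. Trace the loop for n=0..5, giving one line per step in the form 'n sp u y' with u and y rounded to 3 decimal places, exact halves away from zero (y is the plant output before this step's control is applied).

(exact arithmetic carried between steps; '≈' marks a value shown rounded to 6 d.p. or computed from one; I and e_prev carry over from the previous line; the table rounds u and y to 3 d.p., halves away from zero)
n=0: y=0, sp=4, e=sp−y=4; I=4, D=e−e_prev=4; u=1·4+5/4·4+3/4·4=12; next y=1/10·0+1/2·12=6
n=1: y=6, sp=4, e=sp−y=-2; I=2, D=e−e_prev=-6; u=1·(-2)+5/4·2+3/4·(-6)=-4; next y=1/10·6+1/2·(-4)=-1.4
n=2: y=-1.4, sp=4, e=sp−y=5.4; I=7.4, D=e−e_prev=7.4; u=1·5.4+5/4·7.4+3/4·7.4=20.2; next y=1/10·(-1.4)+1/2·20.2=9.96
n=3: y=9.96, sp=4, e=sp−y=-5.96; I=1.44, D=e−e_prev=-11.36; u=1·(-5.96)+5/4·1.44+3/4·(-11.36)=-12.68; next y=1/10·9.96+1/2·(-12.68)=-5.344
n=4: y=-5.344, sp=3, e=sp−y=8.344; I=9.784, D=e−e_prev=14.304; u=1·8.344+5/4·9.784+3/4·14.304=31.302; next y=1/10·(-5.344)+1/2·31.302=15.1166
n=5: y=15.1166, sp=3, e=sp−y=-12.1166; I=-2.3326, D=e−e_prev=-20.4606; u=1·(-12.1166)+5/4·(-2.3326)+3/4·(-20.4606)=-30.3778; next y=1/10·15.1166+1/2·(-30.3778)=-13.67724

0 4 12.000 0.000
1 4 -4.000 6.000
2 4 20.200 -1.400
3 4 -12.680 9.960
4 3 31.302 -5.344
5 3 -30.378 15.117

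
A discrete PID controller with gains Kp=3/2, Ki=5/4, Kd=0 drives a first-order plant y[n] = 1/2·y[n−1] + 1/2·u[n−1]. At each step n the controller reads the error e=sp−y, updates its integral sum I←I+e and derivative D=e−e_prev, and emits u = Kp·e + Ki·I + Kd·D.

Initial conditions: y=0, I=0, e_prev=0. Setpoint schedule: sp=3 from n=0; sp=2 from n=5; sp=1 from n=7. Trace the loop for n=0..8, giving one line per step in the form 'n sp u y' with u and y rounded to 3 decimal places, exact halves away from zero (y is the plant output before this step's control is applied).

0 3 8.250 0.000
1 3 0.656 4.125
2 3 4.020 2.391
3 3 2.542 3.205
4 3 3.198 2.873
5 2 0.160 3.035
6 2 2.819 1.598
7 1 -1.108 2.209
8 1 1.941 0.551

(exact arithmetic carried between steps; '≈' marks a value shown rounded to 6 d.p. or computed from one; I and e_prev carry over from the previous line; the table rounds u and y to 3 d.p., halves away from zero)
n=0: y=0, sp=3, e=sp−y=3; I=3, D=e−e_prev=3; u=3/2·3+5/4·3+0·3=8.25; next y=1/2·0+1/2·8.25=4.125
n=1: y=4.125, sp=3, e=sp−y=-1.125; I=1.875, D=e−e_prev=-4.125; u=3/2·(-1.125)+5/4·1.875+0·(-4.125)=0.65625; next y=1/2·4.125+1/2·0.65625=2.390625
n=2: y=2.390625, sp=3, e=sp−y=0.609375; I=2.484375, D=e−e_prev=1.734375; u=3/2·0.609375+5/4·2.484375+0·1.734375≈4.019531; next y=1/2·2.390625+1/2·4.019531≈3.205078
n=3: y≈3.205078, sp=3, e=sp−y≈-0.205078; I≈2.279297, D=e−e_prev≈-0.814453; u=3/2·(-0.205078)+5/4·2.279297+0·(-0.814453)≈2.541504; next y=1/2·3.205078+1/2·2.541504≈2.873291
n=4: y≈2.873291, sp=3, e=sp−y≈0.126709; I≈2.406006, D=e−e_prev≈0.331787; u=3/2·0.126709+5/4·2.406006+0·0.331787≈3.197571; next y=1/2·2.873291+1/2·3.197571≈3.035431
n=5: y≈3.035431, sp=2, e=sp−y≈-1.035431; I≈1.370575, D=e−e_prev≈-1.162140; u=3/2·(-1.035431)+5/4·1.370575+0·(-1.162140)≈0.160072; next y=1/2·3.035431+1/2·0.160072≈1.597752
n=6: y≈1.597752, sp=2, e=sp−y≈0.402248; I≈1.772823, D=e−e_prev≈1.437679; u=3/2·0.402248+5/4·1.772823+0·1.437679≈2.819402; next y=1/2·1.597752+1/2·2.819402≈2.208577
n=7: y≈2.208577, sp=1, e=sp−y≈-1.208577; I≈0.564247, D=e−e_prev≈-1.610825; u=3/2·(-1.208577)+5/4·0.564247+0·(-1.610825)≈-1.107557; next y=1/2·2.208577+1/2·(-1.107557)≈0.550510
n=8: y≈0.550510, sp=1, e=sp−y≈0.449490; I≈1.013737, D=e−e_prev≈1.658067; u=3/2·0.449490+5/4·1.013737+0·1.658067≈1.941406; next y=1/2·0.550510+1/2·1.941406≈1.245958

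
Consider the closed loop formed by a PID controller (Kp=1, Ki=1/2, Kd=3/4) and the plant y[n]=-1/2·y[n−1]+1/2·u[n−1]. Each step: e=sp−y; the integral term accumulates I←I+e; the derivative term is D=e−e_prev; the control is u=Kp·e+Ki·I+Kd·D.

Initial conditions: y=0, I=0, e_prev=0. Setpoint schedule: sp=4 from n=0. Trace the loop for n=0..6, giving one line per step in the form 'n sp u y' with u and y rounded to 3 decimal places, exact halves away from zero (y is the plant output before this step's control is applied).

(exact arithmetic carried between steps; '≈' marks a value shown rounded to 6 d.p. or computed from one; I and e_prev carry over from the previous line; the table rounds u and y to 3 d.p., halves away from zero)
n=0: y=0, sp=4, e=sp−y=4; I=4, D=e−e_prev=4; u=1·4+1/2·4+3/4·4=9; next y=-1/2·0+1/2·9=4.5
n=1: y=4.5, sp=4, e=sp−y=-0.5; I=3.5, D=e−e_prev=-4.5; u=1·(-0.5)+1/2·3.5+3/4·(-4.5)=-2.125; next y=-1/2·4.5+1/2·(-2.125)=-3.3125
n=2: y=-3.3125, sp=4, e=sp−y=7.3125; I=10.8125, D=e−e_prev=7.8125; u=1·7.3125+1/2·10.8125+3/4·7.8125=18.578125; next y=-1/2·(-3.3125)+1/2·18.578125≈10.945313
n=3: y≈10.945313, sp=4, e=sp−y≈-6.945313; I≈3.867188, D=e−e_prev≈-14.257813; u=1·(-6.945313)+1/2·3.867188+3/4·(-14.257813)≈-15.705078; next y=-1/2·10.945313+1/2·(-15.705078)≈-13.325195
n=4: y≈-13.325195, sp=4, e=sp−y≈17.325195; I≈21.192383, D=e−e_prev≈24.270508; u=1·17.325195+1/2·21.192383+3/4·24.270508≈46.124268; next y=-1/2·(-13.325195)+1/2·46.124268≈29.724731
n=5: y≈29.724731, sp=4, e=sp−y≈-25.724731; I≈-4.532349, D=e−e_prev≈-43.049927; u=1·(-25.724731)+1/2·(-4.532349)+3/4·(-43.049927)≈-60.278351; next y=-1/2·29.724731+1/2·(-60.278351)≈-45.001541
n=6: y≈-45.001541, sp=4, e=sp−y≈49.001541; I≈44.469193, D=e−e_prev≈74.726273; u=1·49.001541+1/2·44.469193+3/4·74.726273≈127.280842; next y=-1/2·(-45.001541)+1/2·127.280842≈86.141191

0 4 9.000 0.000
1 4 -2.125 4.500
2 4 18.578 -3.313
3 4 -15.705 10.945
4 4 46.124 -13.325
5 4 -60.278 29.725
6 4 127.281 -45.002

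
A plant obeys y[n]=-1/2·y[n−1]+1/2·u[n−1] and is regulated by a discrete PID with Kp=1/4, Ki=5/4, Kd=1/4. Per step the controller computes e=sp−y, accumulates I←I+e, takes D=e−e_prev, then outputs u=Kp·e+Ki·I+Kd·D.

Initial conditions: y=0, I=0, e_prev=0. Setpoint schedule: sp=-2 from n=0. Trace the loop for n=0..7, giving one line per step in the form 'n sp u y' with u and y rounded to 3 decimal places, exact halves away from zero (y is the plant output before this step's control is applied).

0 -2 -3.500 0.000
1 -2 -2.438 -1.750
2 -2 -5.648 -0.344
3 -2 -3.327 -2.652
4 -2 -7.140 -0.337
5 -2 -3.278 -3.401
6 -2 -8.352 0.062
7 -2 -2.593 -4.207

(exact arithmetic carried between steps; '≈' marks a value shown rounded to 6 d.p. or computed from one; I and e_prev carry over from the previous line; the table rounds u and y to 3 d.p., halves away from zero)
n=0: y=0, sp=-2, e=sp−y=-2; I=-2, D=e−e_prev=-2; u=1/4·(-2)+5/4·(-2)+1/4·(-2)=-3.5; next y=-1/2·0+1/2·(-3.5)=-1.75
n=1: y=-1.75, sp=-2, e=sp−y=-0.25; I=-2.25, D=e−e_prev=1.75; u=1/4·(-0.25)+5/4·(-2.25)+1/4·1.75=-2.4375; next y=-1/2·(-1.75)+1/2·(-2.4375)=-0.34375
n=2: y=-0.34375, sp=-2, e=sp−y=-1.65625; I=-3.90625, D=e−e_prev=-1.40625; u=1/4·(-1.65625)+5/4·(-3.90625)+1/4·(-1.40625)≈-5.648438; next y=-1/2·(-0.34375)+1/2·(-5.648438)≈-2.652344
n=3: y≈-2.652344, sp=-2, e=sp−y≈0.652344; I≈-3.253906, D=e−e_prev≈2.308594; u=1/4·0.652344+5/4·(-3.253906)+1/4·2.308594≈-3.327148; next y=-1/2·(-2.652344)+1/2·(-3.327148)≈-0.337402
n=4: y≈-0.337402, sp=-2, e=sp−y≈-1.662598; I≈-4.916504, D=e−e_prev≈-2.314941; u=1/4·(-1.662598)+5/4·(-4.916504)+1/4·(-2.314941)≈-7.140015; next y=-1/2·(-0.337402)+1/2·(-7.140015)≈-3.401306
n=5: y≈-3.401306, sp=-2, e=sp−y≈1.401306; I≈-3.515198, D=e−e_prev≈3.063904; u=1/4·1.401306+5/4·(-3.515198)+1/4·3.063904≈-3.277695; next y=-1/2·(-3.401306)+1/2·(-3.277695)≈0.061806
n=6: y≈0.061806, sp=-2, e=sp−y≈-2.061806; I≈-5.577003, D=e−e_prev≈-3.463112; u=1/4·(-2.061806)+5/4·(-5.577003)+1/4·(-3.463112)≈-8.352484; next y=-1/2·0.061806+1/2·(-8.352484)≈-4.207145
n=7: y≈-4.207145, sp=-2, e=sp−y≈2.207145; I≈-3.369859, D=e−e_prev≈4.268950; u=1/4·2.207145+5/4·(-3.369859)+1/4·4.268950≈-2.593300; next y=-1/2·(-4.207145)+1/2·(-2.593300)≈0.806923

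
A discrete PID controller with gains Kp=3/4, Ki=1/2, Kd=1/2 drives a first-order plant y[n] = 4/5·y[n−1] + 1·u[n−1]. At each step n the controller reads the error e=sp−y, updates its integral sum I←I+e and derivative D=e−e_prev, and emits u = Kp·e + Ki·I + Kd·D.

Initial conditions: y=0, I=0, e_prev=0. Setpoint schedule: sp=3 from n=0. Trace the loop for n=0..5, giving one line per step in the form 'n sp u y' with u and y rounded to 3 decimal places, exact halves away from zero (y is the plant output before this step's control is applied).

(exact arithmetic carried between steps; '≈' marks a value shown rounded to 6 d.p. or computed from one; I and e_prev carry over from the previous line; the table rounds u and y to 3 d.p., halves away from zero)
n=0: y=0, sp=3, e=sp−y=3; I=3, D=e−e_prev=3; u=3/4·3+1/2·3+1/2·3=5.25; next y=4/5·0+1·5.25=5.25
n=1: y=5.25, sp=3, e=sp−y=-2.25; I=0.75, D=e−e_prev=-5.25; u=3/4·(-2.25)+1/2·0.75+1/2·(-5.25)=-3.9375; next y=4/5·5.25+1·(-3.9375)=0.2625
n=2: y=0.2625, sp=3, e=sp−y=2.7375; I=3.4875, D=e−e_prev=4.9875; u=3/4·2.7375+1/2·3.4875+1/2·4.9875=6.290625; next y=4/5·0.2625+1·6.290625=6.500625
n=3: y=6.500625, sp=3, e=sp−y=-3.500625; I=-0.013125, D=e−e_prev=-6.238125; u=3/4·(-3.500625)+1/2·(-0.013125)+1/2·(-6.238125)≈-5.751094; next y=4/5·6.500625+1·(-5.751094)≈-0.550594
n=4: y≈-0.550594, sp=3, e=sp−y≈3.550594; I≈3.537469, D=e−e_prev≈7.051219; u=3/4·3.550594+1/2·3.537469+1/2·7.051219≈7.957289; next y=4/5·(-0.550594)+1·7.957289≈7.516814
n=5: y≈7.516814, sp=3, e=sp−y≈-4.516814; I≈-0.979345, D=e−e_prev≈-8.067408; u=3/4·(-4.516814)+1/2·(-0.979345)+1/2·(-8.067408)≈-7.910987; next y=4/5·7.516814+1·(-7.910987)≈-1.897536

0 3 5.250 0.000
1 3 -3.938 5.250
2 3 6.291 0.263
3 3 -5.751 6.501
4 3 7.957 -0.551
5 3 -7.911 7.517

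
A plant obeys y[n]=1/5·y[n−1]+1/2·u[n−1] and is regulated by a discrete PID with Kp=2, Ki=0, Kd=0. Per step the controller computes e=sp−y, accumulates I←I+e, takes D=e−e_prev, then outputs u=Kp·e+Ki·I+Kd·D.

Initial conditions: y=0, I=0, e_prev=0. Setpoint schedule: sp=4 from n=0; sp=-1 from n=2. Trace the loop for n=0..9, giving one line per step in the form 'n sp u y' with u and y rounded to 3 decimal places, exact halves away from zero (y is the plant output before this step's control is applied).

0 4 8.000 0.000
1 4 0.000 4.000
2 -1 -3.600 0.800
3 -1 1.280 -1.640
4 -1 -2.624 0.312
5 -1 0.499 -1.250
6 -1 -1.999 0.000
7 -1 -0.001 -1.000
8 -1 -1.600 -0.200
9 -1 -0.320 -0.840

(exact arithmetic carried between steps; '≈' marks a value shown rounded to 6 d.p. or computed from one; I and e_prev carry over from the previous line; the table rounds u and y to 3 d.p., halves away from zero)
n=0: y=0, sp=4, e=sp−y=4; I=4, D=e−e_prev=4; u=2·4+0·4+0·4=8; next y=1/5·0+1/2·8=4
n=1: y=4, sp=4, e=sp−y=0; I=4, D=e−e_prev=-4; u=2·0+0·4+0·(-4)=0; next y=1/5·4+1/2·0=0.8
n=2: y=0.8, sp=-1, e=sp−y=-1.8; I=2.2, D=e−e_prev=-1.8; u=2·(-1.8)+0·2.2+0·(-1.8)=-3.6; next y=1/5·0.8+1/2·(-3.6)=-1.64
n=3: y=-1.64, sp=-1, e=sp−y=0.64; I=2.84, D=e−e_prev=2.44; u=2·0.64+0·2.84+0·2.44=1.28; next y=1/5·(-1.64)+1/2·1.28=0.312
n=4: y=0.312, sp=-1, e=sp−y=-1.312; I=1.528, D=e−e_prev=-1.952; u=2·(-1.312)+0·1.528+0·(-1.952)=-2.624; next y=1/5·0.312+1/2·(-2.624)=-1.2496
n=5: y=-1.2496, sp=-1, e=sp−y=0.2496; I=1.7776, D=e−e_prev=1.5616; u=2·0.2496+0·1.7776+0·1.5616=0.4992; next y=1/5·(-1.2496)+1/2·0.4992=-0.00032
n=6: y=-0.00032, sp=-1, e=sp−y=-0.99968; I=0.77792, D=e−e_prev=-1.24928; u=2·(-0.99968)+0·0.77792+0·(-1.24928)=-1.99936; next y=1/5·(-0.00032)+1/2·(-1.99936)=-0.999744
n=7: y=-0.999744, sp=-1, e=sp−y=-0.000256; I=0.777664, D=e−e_prev=0.999424; u=2·(-0.000256)+0·0.777664+0·0.999424=-0.000512; next y=1/5·(-0.999744)+1/2·(-0.000512)≈-0.200205
n=8: y≈-0.200205, sp=-1, e=sp−y≈-0.799795; I≈-0.022131, D=e−e_prev≈-0.799539; u=2·(-0.799795)+0·(-0.022131)+0·(-0.799539)≈-1.599590; next y=1/5·(-0.200205)+1/2·(-1.599590)≈-0.839836
n=9: y≈-0.839836, sp=-1, e=sp−y≈-0.160164; I≈-0.182295, D=e−e_prev≈0.639631; u=2·(-0.160164)+0·(-0.182295)+0·0.639631≈-0.320328; next y=1/5·(-0.839836)+1/2·(-0.320328)≈-0.328131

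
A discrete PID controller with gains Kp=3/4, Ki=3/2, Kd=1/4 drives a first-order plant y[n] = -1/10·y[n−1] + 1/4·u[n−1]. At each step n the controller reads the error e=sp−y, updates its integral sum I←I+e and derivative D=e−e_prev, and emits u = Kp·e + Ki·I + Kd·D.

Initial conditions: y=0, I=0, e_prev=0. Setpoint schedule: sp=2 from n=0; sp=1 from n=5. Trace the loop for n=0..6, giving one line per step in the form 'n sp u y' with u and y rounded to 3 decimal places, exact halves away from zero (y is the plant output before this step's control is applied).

(exact arithmetic carried between steps; '≈' marks a value shown rounded to 6 d.p. or computed from one; I and e_prev carry over from the previous line; the table rounds u and y to 3 d.p., halves away from zero)
n=0: y=0, sp=2, e=sp−y=2; I=2, D=e−e_prev=2; u=3/4·2+3/2·2+1/4·2=5; next y=-1/10·0+1/4·5=1.25
n=1: y=1.25, sp=2, e=sp−y=0.75; I=2.75, D=e−e_prev=-1.25; u=3/4·0.75+3/2·2.75+1/4·(-1.25)=4.375; next y=-1/10·1.25+1/4·4.375=0.96875
n=2: y=0.96875, sp=2, e=sp−y=1.03125; I=3.78125, D=e−e_prev=0.28125; u=3/4·1.03125+3/2·3.78125+1/4·0.28125=6.515625; next y=-1/10·0.96875+1/4·6.515625≈1.532031
n=3: y≈1.532031, sp=2, e=sp−y≈0.467969; I≈4.249219, D=e−e_prev≈-0.563281; u=3/4·0.467969+3/2·4.249219+1/4·(-0.563281)≈6.583984; next y=-1/10·1.532031+1/4·6.583984≈1.492793
n=4: y≈1.492793, sp=2, e=sp−y≈0.507207; I≈4.756426, D=e−e_prev≈0.039238; u=3/4·0.507207+3/2·4.756426+1/4·0.039238≈7.524854; next y=-1/10·1.492793+1/4·7.524854≈1.731934
n=5: y≈1.731934, sp=1, e=sp−y≈-0.731934; I≈4.024492, D=e−e_prev≈-1.239141; u=3/4·(-0.731934)+3/2·4.024492+1/4·(-1.239141)≈5.178002; next y=-1/10·1.731934+1/4·5.178002≈1.121307
n=6: y≈1.121307, sp=1, e=sp−y≈-0.121307; I≈3.903185, D=e−e_prev≈0.610627; u=3/4·(-0.121307)+3/2·3.903185+1/4·0.610627≈5.916454; next y=-1/10·1.121307+1/4·5.916454≈1.366983

0 2 5.000 0.000
1 2 4.375 1.250
2 2 6.516 0.969
3 2 6.584 1.532
4 2 7.525 1.493
5 1 5.178 1.732
6 1 5.916 1.121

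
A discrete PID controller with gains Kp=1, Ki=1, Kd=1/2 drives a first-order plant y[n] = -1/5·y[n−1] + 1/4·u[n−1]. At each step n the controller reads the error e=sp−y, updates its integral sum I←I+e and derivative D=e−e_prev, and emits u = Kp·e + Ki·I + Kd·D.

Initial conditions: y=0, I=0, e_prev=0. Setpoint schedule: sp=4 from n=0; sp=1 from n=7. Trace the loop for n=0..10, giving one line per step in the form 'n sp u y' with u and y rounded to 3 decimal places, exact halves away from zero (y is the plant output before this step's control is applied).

(exact arithmetic carried between steps; '≈' marks a value shown rounded to 6 d.p. or computed from one; I and e_prev carry over from the previous line; the table rounds u and y to 3 d.p., halves away from zero)
n=0: y=0, sp=4, e=sp−y=4; I=4, D=e−e_prev=4; u=1·4+1·4+1/2·4=10; next y=-1/5·0+1/4·10=2.5
n=1: y=2.5, sp=4, e=sp−y=1.5; I=5.5, D=e−e_prev=-2.5; u=1·1.5+1·5.5+1/2·(-2.5)=5.75; next y=-1/5·2.5+1/4·5.75=0.9375
n=2: y=0.9375, sp=4, e=sp−y=3.0625; I=8.5625, D=e−e_prev=1.5625; u=1·3.0625+1·8.5625+1/2·1.5625=12.40625; next y=-1/5·0.9375+1/4·12.40625≈2.914063
n=3: y≈2.914063, sp=4, e=sp−y≈1.085938; I≈9.648438, D=e−e_prev≈-1.976563; u=1·1.085938+1·9.648438+1/2·(-1.976563)≈9.746094; next y=-1/5·2.914063+1/4·9.746094≈1.853711
n=4: y≈1.853711, sp=4, e=sp−y≈2.146289; I≈11.794727, D=e−e_prev≈1.060352; u=1·2.146289+1·11.794727+1/2·1.060352≈14.471191; next y=-1/5·1.853711+1/4·14.471191≈3.247056
n=5: y≈3.247056, sp=4, e=sp−y≈0.752944; I≈12.547671, D=e−e_prev≈-1.393345; u=1·0.752944+1·12.547671+1/2·(-1.393345)≈12.603943; next y=-1/5·3.247056+1/4·12.603943≈2.501575
n=6: y≈2.501575, sp=4, e=sp−y≈1.498425; I≈14.046096, D=e−e_prev≈0.745481; u=1·1.498425+1·14.046096+1/2·0.745481≈15.917262; next y=-1/5·2.501575+1/4·15.917262≈3.479001
n=7: y≈3.479001, sp=1, e=sp−y≈-2.479001; I≈11.567096, D=e−e_prev≈-3.977426; u=1·(-2.479001)+1·11.567096+1/2·(-3.977426)≈7.099382; next y=-1/5·3.479001+1/4·7.099382≈1.079045
n=8: y≈1.079045, sp=1, e=sp−y≈-0.079045; I≈11.488050, D=e−e_prev≈2.399955; u=1·(-0.079045)+1·11.488050+1/2·2.399955≈12.608983; next y=-1/5·1.079045+1/4·12.608983≈2.936437
n=9: y≈2.936437, sp=1, e=sp−y≈-1.936437; I≈9.551614, D=e−e_prev≈-1.857391; u=1·(-1.936437)+1·9.551614+1/2·(-1.857391)≈6.686482; next y=-1/5·2.936437+1/4·6.686482≈1.084333
n=10: y≈1.084333, sp=1, e=sp−y≈-0.084333; I≈9.467281, D=e−e_prev≈1.852103; u=1·(-0.084333)+1·9.467281+1/2·1.852103≈10.308999; next y=-1/5·1.084333+1/4·10.308999≈2.360383

0 4 10.000 0.000
1 4 5.750 2.500
2 4 12.406 0.938
3 4 9.746 2.914
4 4 14.471 1.854
5 4 12.604 3.247
6 4 15.917 2.502
7 1 7.099 3.479
8 1 12.609 1.079
9 1 6.686 2.936
10 1 10.309 1.084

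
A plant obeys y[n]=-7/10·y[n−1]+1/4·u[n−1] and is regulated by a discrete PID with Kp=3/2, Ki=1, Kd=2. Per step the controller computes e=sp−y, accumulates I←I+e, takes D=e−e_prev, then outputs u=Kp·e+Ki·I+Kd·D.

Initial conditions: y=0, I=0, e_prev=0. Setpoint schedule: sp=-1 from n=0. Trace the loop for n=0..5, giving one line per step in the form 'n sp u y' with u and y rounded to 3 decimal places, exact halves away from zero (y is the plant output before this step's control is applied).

0 -1 -4.500 0.000
1 -1 1.563 -1.125
2 -1 -10.927 1.178
3 -1 12.807 -3.556
4 -1 -35.719 5.691
5 -1 59.805 -12.914

(exact arithmetic carried between steps; '≈' marks a value shown rounded to 6 d.p. or computed from one; I and e_prev carry over from the previous line; the table rounds u and y to 3 d.p., halves away from zero)
n=0: y=0, sp=-1, e=sp−y=-1; I=-1, D=e−e_prev=-1; u=3/2·(-1)+1·(-1)+2·(-1)=-4.5; next y=-7/10·0+1/4·(-4.5)=-1.125
n=1: y=-1.125, sp=-1, e=sp−y=0.125; I=-0.875, D=e−e_prev=1.125; u=3/2·0.125+1·(-0.875)+2·1.125=1.5625; next y=-7/10·(-1.125)+1/4·1.5625=1.178125
n=2: y=1.178125, sp=-1, e=sp−y=-2.178125; I=-3.053125, D=e−e_prev=-2.303125; u=3/2·(-2.178125)+1·(-3.053125)+2·(-2.303125)≈-10.926563; next y=-7/10·1.178125+1/4·(-10.926563)≈-3.556328
n=3: y≈-3.556328, sp=-1, e=sp−y≈2.556328; I≈-0.496797, D=e−e_prev≈4.734453; u=3/2·2.556328+1·(-0.496797)+2·4.734453≈12.806602; next y=-7/10·(-3.556328)+1/4·12.806602≈5.691080
n=4: y≈5.691080, sp=-1, e=sp−y≈-6.691080; I≈-7.187877, D=e−e_prev≈-9.247408; u=3/2·(-6.691080)+1·(-7.187877)+2·(-9.247408)≈-35.719313; next y=-7/10·5.691080+1/4·(-35.719313)≈-12.913584
n=5: y≈-12.913584, sp=-1, e=sp−y≈11.913584; I≈4.725707, D=e−e_prev≈18.604665; u=3/2·11.913584+1·4.725707+2·18.604665≈59.805413; next y=-7/10·(-12.913584)+1/4·59.805413≈23.990862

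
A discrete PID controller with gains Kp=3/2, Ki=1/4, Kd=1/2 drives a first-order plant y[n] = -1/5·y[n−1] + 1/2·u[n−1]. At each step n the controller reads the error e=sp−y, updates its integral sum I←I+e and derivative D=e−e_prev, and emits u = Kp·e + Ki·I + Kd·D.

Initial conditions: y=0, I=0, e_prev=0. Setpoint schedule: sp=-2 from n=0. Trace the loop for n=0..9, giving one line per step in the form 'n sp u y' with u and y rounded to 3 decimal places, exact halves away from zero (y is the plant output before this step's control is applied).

0 -2 -4.500 0.000
1 -2 1.063 -2.250
2 -2 -7.270 0.981
3 -2 4.428 -3.831
4 -2 -12.847 2.981
5 -2 11.814 -7.020
6 -2 -24.175 7.311
7 -2 27.599 -13.549
8 -2 -47.576 16.509
9 -2 60.924 -27.090

(exact arithmetic carried between steps; '≈' marks a value shown rounded to 6 d.p. or computed from one; I and e_prev carry over from the previous line; the table rounds u and y to 3 d.p., halves away from zero)
n=0: y=0, sp=-2, e=sp−y=-2; I=-2, D=e−e_prev=-2; u=3/2·(-2)+1/4·(-2)+1/2·(-2)=-4.5; next y=-1/5·0+1/2·(-4.5)=-2.25
n=1: y=-2.25, sp=-2, e=sp−y=0.25; I=-1.75, D=e−e_prev=2.25; u=3/2·0.25+1/4·(-1.75)+1/2·2.25=1.0625; next y=-1/5·(-2.25)+1/2·1.0625=0.98125
n=2: y=0.98125, sp=-2, e=sp−y=-2.98125; I=-4.73125, D=e−e_prev=-3.23125; u=3/2·(-2.98125)+1/4·(-4.73125)+1/2·(-3.23125)≈-7.270313; next y=-1/5·0.98125+1/2·(-7.270313)≈-3.831406
n=3: y≈-3.831406, sp=-2, e=sp−y≈1.831406; I≈-2.899844, D=e−e_prev≈4.812656; u=3/2·1.831406+1/4·(-2.899844)+1/2·4.812656≈4.428477; next y=-1/5·(-3.831406)+1/2·4.428477≈2.980520
n=4: y≈2.980520, sp=-2, e=sp−y≈-4.980520; I≈-7.880363, D=e−e_prev≈-6.811926; u=3/2·(-4.980520)+1/4·(-7.880363)+1/2·(-6.811926)≈-12.846833; next y=-1/5·2.980520+1/2·(-12.846833)≈-7.019520
n=5: y≈-7.019520, sp=-2, e=sp−y≈5.019520; I≈-2.860843, D=e−e_prev≈10.000040; u=3/2·5.019520+1/4·(-2.860843)+1/2·10.000040≈11.814090; next y=-1/5·(-7.019520)+1/2·11.814090≈7.310949
n=6: y≈7.310949, sp=-2, e=sp−y≈-9.310949; I≈-12.171792, D=e−e_prev≈-14.330469; u=3/2·(-9.310949)+1/4·(-12.171792)+1/2·(-14.330469)≈-24.174606; next y=-1/5·7.310949+1/2·(-24.174606)≈-13.549493
n=7: y≈-13.549493, sp=-2, e=sp−y≈11.549493; I≈-0.622299, D=e−e_prev≈20.860442; u=3/2·11.549493+1/4·(-0.622299)+1/2·20.860442≈27.598886; next y=-1/5·(-13.549493)+1/2·27.598886≈16.509341
n=8: y≈16.509341, sp=-2, e=sp−y≈-18.509341; I≈-19.131640, D=e−e_prev≈-30.058834; u=3/2·(-18.509341)+1/4·(-19.131640)+1/2·(-30.058834)≈-47.576339; next y=-1/5·16.509341+1/2·(-47.576339)≈-27.090038
n=9: y≈-27.090038, sp=-2, e=sp−y≈25.090038; I≈5.958398, D=e−e_prev≈43.599379; u=3/2·25.090038+1/4·5.958398+1/2·43.599379≈60.924346; next y=-1/5·(-27.090038)+1/2·60.924346≈35.880181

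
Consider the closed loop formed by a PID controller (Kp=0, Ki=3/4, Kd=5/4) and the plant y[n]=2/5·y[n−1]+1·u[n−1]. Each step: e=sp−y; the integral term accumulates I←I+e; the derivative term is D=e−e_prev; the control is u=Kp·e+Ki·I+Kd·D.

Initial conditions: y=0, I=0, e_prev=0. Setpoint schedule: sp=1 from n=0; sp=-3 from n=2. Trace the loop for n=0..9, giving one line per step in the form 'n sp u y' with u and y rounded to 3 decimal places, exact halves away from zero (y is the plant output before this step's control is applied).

0 1 2.000 0.000
1 1 -2.500 2.000
2 -3 -1.350 -1.700
3 -3 -1.290 -2.030
4 -3 -2.286 -2.102
5 -3 -1.000 -3.127
6 -3 -3.938 -2.251
7 -3 1.771 -4.838
8 -3 -9.433 -0.165
9 -3 12.951 -9.499

(exact arithmetic carried between steps; '≈' marks a value shown rounded to 6 d.p. or computed from one; I and e_prev carry over from the previous line; the table rounds u and y to 3 d.p., halves away from zero)
n=0: y=0, sp=1, e=sp−y=1; I=1, D=e−e_prev=1; u=0·1+3/4·1+5/4·1=2; next y=2/5·0+1·2=2
n=1: y=2, sp=1, e=sp−y=-1; I=0, D=e−e_prev=-2; u=0·(-1)+3/4·0+5/4·(-2)=-2.5; next y=2/5·2+1·(-2.5)=-1.7
n=2: y=-1.7, sp=-3, e=sp−y=-1.3; I=-1.3, D=e−e_prev=-0.3; u=0·(-1.3)+3/4·(-1.3)+5/4·(-0.3)=-1.35; next y=2/5·(-1.7)+1·(-1.35)=-2.03
n=3: y=-2.03, sp=-3, e=sp−y=-0.97; I=-2.27, D=e−e_prev=0.33; u=0·(-0.97)+3/4·(-2.27)+5/4·0.33=-1.29; next y=2/5·(-2.03)+1·(-1.29)=-2.102
n=4: y=-2.102, sp=-3, e=sp−y=-0.898; I=-3.168, D=e−e_prev=0.072; u=0·(-0.898)+3/4·(-3.168)+5/4·0.072=-2.286; next y=2/5·(-2.102)+1·(-2.286)=-3.1268
n=5: y=-3.1268, sp=-3, e=sp−y=0.1268; I=-3.0412, D=e−e_prev=1.0248; u=0·0.1268+3/4·(-3.0412)+5/4·1.0248=-0.9999; next y=2/5·(-3.1268)+1·(-0.9999)=-2.25062
n=6: y=-2.25062, sp=-3, e=sp−y=-0.74938; I=-3.79058, D=e−e_prev=-0.87618; u=0·(-0.74938)+3/4·(-3.79058)+5/4·(-0.87618)=-3.93816; next y=2/5·(-2.25062)+1·(-3.93816)=-4.838408
n=7: y=-4.838408, sp=-3, e=sp−y=1.838408; I=-1.952172, D=e−e_prev=2.587788; u=0·1.838408+3/4·(-1.952172)+5/4·2.587788=1.770606; next y=2/5·(-4.838408)+1·1.770606≈-0.164757
n=8: y≈-0.164757, sp=-3, e=sp−y≈-2.835243; I≈-4.787415, D=e−e_prev≈-4.673651; u=0·(-2.835243)+3/4·(-4.787415)+5/4·(-4.673651)≈-9.432625; next y=2/5·(-0.164757)+1·(-9.432625)≈-9.498527
n=9: y≈-9.498527, sp=-3, e=sp−y≈6.498527; I≈1.711113, D=e−e_prev≈9.333770; u=0·6.498527+3/4·1.711113+5/4·9.333770≈12.950547; next y=2/5·(-9.498527)+1·12.950547≈9.151136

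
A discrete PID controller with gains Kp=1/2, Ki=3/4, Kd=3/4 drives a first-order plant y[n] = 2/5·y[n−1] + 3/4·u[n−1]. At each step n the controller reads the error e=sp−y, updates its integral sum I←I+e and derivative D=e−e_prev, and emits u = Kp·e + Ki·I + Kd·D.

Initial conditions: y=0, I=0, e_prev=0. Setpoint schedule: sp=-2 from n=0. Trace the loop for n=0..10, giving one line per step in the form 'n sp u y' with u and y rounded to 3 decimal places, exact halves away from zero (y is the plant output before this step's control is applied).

(exact arithmetic carried between steps; '≈' marks a value shown rounded to 6 d.p. or computed from one; I and e_prev carry over from the previous line; the table rounds u and y to 3 d.p., halves away from zero)
n=0: y=0, sp=-2, e=sp−y=-2; I=-2, D=e−e_prev=-2; u=1/2·(-2)+3/4·(-2)+3/4·(-2)=-4; next y=2/5·0+3/4·(-4)=-3
n=1: y=-3, sp=-2, e=sp−y=1; I=-1, D=e−e_prev=3; u=1/2·1+3/4·(-1)+3/4·3=2; next y=2/5·(-3)+3/4·2=0.3
n=2: y=0.3, sp=-2, e=sp−y=-2.3; I=-3.3, D=e−e_prev=-3.3; u=1/2·(-2.3)+3/4·(-3.3)+3/4·(-3.3)=-6.1; next y=2/5·0.3+3/4·(-6.1)=-4.455
n=3: y=-4.455, sp=-2, e=sp−y=2.455; I=-0.845, D=e−e_prev=4.755; u=1/2·2.455+3/4·(-0.845)+3/4·4.755=4.16; next y=2/5·(-4.455)+3/4·4.16=1.338
n=4: y=1.338, sp=-2, e=sp−y=-3.338; I=-4.183, D=e−e_prev=-5.793; u=1/2·(-3.338)+3/4·(-4.183)+3/4·(-5.793)=-9.151; next y=2/5·1.338+3/4·(-9.151)=-6.32805
n=5: y=-6.32805, sp=-2, e=sp−y=4.32805; I=0.14505, D=e−e_prev=7.66605; u=1/2·4.32805+3/4·0.14505+3/4·7.66605=8.02235; next y=2/5·(-6.32805)+3/4·8.02235≈3.485543
n=6: y≈3.485543, sp=-2, e=sp−y≈-5.485543; I≈-5.340493, D=e−e_prev≈-9.813593; u=1/2·(-5.485543)+3/4·(-5.340493)+3/4·(-9.813593)≈-14.108335; next y=2/5·3.485543+3/4·(-14.108335)≈-9.187034
n=7: y≈-9.187034, sp=-2, e=sp−y≈7.187034; I≈1.846542, D=e−e_prev≈12.672577; u=1/2·7.187034+3/4·1.846542+3/4·12.672577≈14.482856; next y=2/5·(-9.187034)+3/4·14.482856≈7.187328
n=8: y≈7.187328, sp=-2, e=sp−y≈-9.187328; I≈-7.340787, D=e−e_prev≈-16.374363; u=1/2·(-9.187328)+3/4·(-7.340787)+3/4·(-16.374363)≈-22.380026; next y=2/5·7.187328+3/4·(-22.380026)≈-13.910088
n=9: y≈-13.910088, sp=-2, e=sp−y≈11.910088; I≈4.569302, D=e−e_prev≈21.097416; u=1/2·11.910088+3/4·4.569302+3/4·21.097416≈25.205083; next y=2/5·(-13.910088)+3/4·25.205083≈13.339777
n=10: y≈13.339777, sp=-2, e=sp−y≈-15.339777; I≈-10.770475, D=e−e_prev≈-27.249865; u=1/2·(-15.339777)+3/4·(-10.770475)+3/4·(-27.249865)≈-36.185143; next y=2/5·13.339777+3/4·(-36.185143)≈-21.802947

0 -2 -4.000 0.000
1 -2 2.000 -3.000
2 -2 -6.100 0.300
3 -2 4.160 -4.455
4 -2 -9.151 1.338
5 -2 8.022 -6.328
6 -2 -14.108 3.486
7 -2 14.483 -9.187
8 -2 -22.380 7.187
9 -2 25.205 -13.910
10 -2 -36.185 13.340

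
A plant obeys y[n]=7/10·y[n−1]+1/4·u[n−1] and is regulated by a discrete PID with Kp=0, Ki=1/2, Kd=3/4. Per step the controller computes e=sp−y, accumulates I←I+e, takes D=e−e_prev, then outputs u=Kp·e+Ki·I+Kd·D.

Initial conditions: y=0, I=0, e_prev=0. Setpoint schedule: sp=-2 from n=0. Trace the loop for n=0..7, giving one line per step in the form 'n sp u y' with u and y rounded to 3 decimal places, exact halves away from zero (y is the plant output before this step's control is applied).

(exact arithmetic carried between steps; '≈' marks a value shown rounded to 6 d.p. or computed from one; I and e_prev carry over from the previous line; the table rounds u and y to 3 d.p., halves away from zero)
n=0: y=0, sp=-2, e=sp−y=-2; I=-2, D=e−e_prev=-2; u=0·(-2)+1/2·(-2)+3/4·(-2)=-2.5; next y=7/10·0+1/4·(-2.5)=-0.625
n=1: y=-0.625, sp=-2, e=sp−y=-1.375; I=-3.375, D=e−e_prev=0.625; u=0·(-1.375)+1/2·(-3.375)+3/4·0.625=-1.21875; next y=7/10·(-0.625)+1/4·(-1.21875)≈-0.742188
n=2: y≈-0.742188, sp=-2, e=sp−y≈-1.257813; I≈-4.632813, D=e−e_prev≈0.117188; u=0·(-1.257813)+1/2·(-4.632813)+3/4·0.117188≈-2.228516; next y=7/10·(-0.742188)+1/4·(-2.228516)≈-1.076660
n=3: y≈-1.076660, sp=-2, e=sp−y≈-0.923340; I≈-5.556152, D=e−e_prev≈0.334473; u=0·(-0.923340)+1/2·(-5.556152)+3/4·0.334473≈-2.527222; next y=7/10·(-1.076660)+1/4·(-2.527222)≈-1.385468
n=4: y≈-1.385468, sp=-2, e=sp−y≈-0.614532; I≈-6.170685, D=e−e_prev≈0.308807; u=0·(-0.614532)+1/2·(-6.170685)+3/4·0.308807≈-2.853737; next y=7/10·(-1.385468)+1/4·(-2.853737)≈-1.683261
n=5: y≈-1.683261, sp=-2, e=sp−y≈-0.316739; I≈-6.487423, D=e−e_prev≈0.297794; u=0·(-0.316739)+1/2·(-6.487423)+3/4·0.297794≈-3.020366; next y=7/10·(-1.683261)+1/4·(-3.020366)≈-1.933375
n=6: y≈-1.933375, sp=-2, e=sp−y≈-0.066625; I≈-6.554049, D=e−e_prev≈0.250113; u=0·(-0.066625)+1/2·(-6.554049)+3/4·0.250113≈-3.089440; next y=7/10·(-1.933375)+1/4·(-3.089440)≈-2.125722
n=7: y≈-2.125722, sp=-2, e=sp−y≈0.125722; I≈-6.428327, D=e−e_prev≈0.192348; u=0·0.125722+1/2·(-6.428327)+3/4·0.192348≈-3.069903; next y=7/10·(-2.125722)+1/4·(-3.069903)≈-2.255481

0 -2 -2.500 0.000
1 -2 -1.219 -0.625
2 -2 -2.229 -0.742
3 -2 -2.527 -1.077
4 -2 -2.854 -1.385
5 -2 -3.020 -1.683
6 -2 -3.089 -1.933
7 -2 -3.070 -2.126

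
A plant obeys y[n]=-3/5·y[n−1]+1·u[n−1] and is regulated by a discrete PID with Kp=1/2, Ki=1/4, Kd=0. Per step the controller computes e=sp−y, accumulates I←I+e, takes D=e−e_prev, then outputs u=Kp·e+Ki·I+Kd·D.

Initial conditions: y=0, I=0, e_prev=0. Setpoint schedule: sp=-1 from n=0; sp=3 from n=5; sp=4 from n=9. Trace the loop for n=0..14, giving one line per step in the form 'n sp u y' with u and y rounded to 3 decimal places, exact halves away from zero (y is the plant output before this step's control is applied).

(exact arithmetic carried between steps; '≈' marks a value shown rounded to 6 d.p. or computed from one; I and e_prev carry over from the previous line; the table rounds u and y to 3 d.p., halves away from zero)
n=0: y=0, sp=-1, e=sp−y=-1; I=-1, D=e−e_prev=-1; u=1/2·(-1)+1/4·(-1)+0·(-1)=-0.75; next y=-3/5·0+1·(-0.75)=-0.75
n=1: y=-0.75, sp=-1, e=sp−y=-0.25; I=-1.25, D=e−e_prev=0.75; u=1/2·(-0.25)+1/4·(-1.25)+0·0.75=-0.4375; next y=-3/5·(-0.75)+1·(-0.4375)=0.0125
n=2: y=0.0125, sp=-1, e=sp−y=-1.0125; I=-2.2625, D=e−e_prev=-0.7625; u=1/2·(-1.0125)+1/4·(-2.2625)+0·(-0.7625)=-1.071875; next y=-3/5·0.0125+1·(-1.071875)=-1.079375
n=3: y=-1.079375, sp=-1, e=sp−y=0.079375; I=-2.183125, D=e−e_prev=1.091875; u=1/2·0.079375+1/4·(-2.183125)+0·1.091875≈-0.506094; next y=-3/5·(-1.079375)+1·(-0.506094)≈0.141531
n=4: y≈0.141531, sp=-1, e=sp−y≈-1.141531; I≈-3.324656, D=e−e_prev≈-1.220906; u=1/2·(-1.141531)+1/4·(-3.324656)+0·(-1.220906)≈-1.401930; next y=-3/5·0.141531+1·(-1.401930)≈-1.486848
n=5: y≈-1.486848, sp=3, e=sp−y≈4.486848; I≈1.162192, D=e−e_prev≈5.628380; u=1/2·4.486848+1/4·1.162192+0·5.628380≈2.533972; next y=-3/5·(-1.486848)+1·2.533972≈3.426081
n=6: y≈3.426081, sp=3, e=sp−y≈-0.426081; I≈0.736111, D=e−e_prev≈-4.912930; u=1/2·(-0.426081)+1/4·0.736111+0·(-4.912930)≈-0.029013; next y=-3/5·3.426081+1·(-0.029013)≈-2.084662
n=7: y≈-2.084662, sp=3, e=sp−y≈5.084662; I≈5.820773, D=e−e_prev≈5.510743; u=1/2·5.084662+1/4·5.820773+0·5.510743≈3.997524; next y=-3/5·(-2.084662)+1·3.997524≈5.248321
n=8: y≈5.248321, sp=3, e=sp−y≈-2.248321; I≈3.572452, D=e−e_prev≈-7.332983; u=1/2·(-2.248321)+1/4·3.572452+0·(-7.332983)≈-0.231048; next y=-3/5·5.248321+1·(-0.231048)≈-3.380040
n=9: y≈-3.380040, sp=4, e=sp−y≈7.380040; I≈10.952492, D=e−e_prev≈9.628361; u=1/2·7.380040+1/4·10.952492+0·9.628361≈6.428143; next y=-3/5·(-3.380040)+1·6.428143≈8.456167
n=10: y≈8.456167, sp=4, e=sp−y≈-4.456167; I≈6.496325, D=e−e_prev≈-11.836208; u=1/2·(-4.456167)+1/4·6.496325+0·(-11.836208)≈-0.604003; next y=-3/5·8.456167+1·(-0.604003)≈-5.677703
n=11: y≈-5.677703, sp=4, e=sp−y≈9.677703; I≈16.174027, D=e−e_prev≈14.133870; u=1/2·9.677703+1/4·16.174027+0·14.133870≈8.882358; next y=-3/5·(-5.677703)+1·8.882358≈12.288980
n=12: y≈12.288980, sp=4, e=sp−y≈-8.288980; I≈7.885047, D=e−e_prev≈-17.966683; u=1/2·(-8.288980)+1/4·7.885047+0·(-17.966683)≈-2.173228; next y=-3/5·12.288980+1·(-2.173228)≈-9.546616
n=13: y≈-9.546616, sp=4, e=sp−y≈13.546616; I≈21.431664, D=e−e_prev≈21.835596; u=1/2·13.546616+1/4·21.431664+0·21.835596≈12.131224; next y=-3/5·(-9.546616)+1·12.131224≈17.859194
n=14: y≈17.859194, sp=4, e=sp−y≈-13.859194; I≈7.572470, D=e−e_prev≈-27.405810; u=1/2·(-13.859194)+1/4·7.572470+0·(-27.405810)≈-5.036479; next y=-3/5·17.859194+1·(-5.036479)≈-15.751996

0 -1 -0.750 0.000
1 -1 -0.438 -0.750
2 -1 -1.072 0.013
3 -1 -0.506 -1.079
4 -1 -1.402 0.142
5 3 2.534 -1.487
6 3 -0.029 3.426
7 3 3.998 -2.085
8 3 -0.231 5.248
9 4 6.428 -3.380
10 4 -0.604 8.456
11 4 8.882 -5.678
12 4 -2.173 12.289
13 4 12.131 -9.547
14 4 -5.036 17.859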